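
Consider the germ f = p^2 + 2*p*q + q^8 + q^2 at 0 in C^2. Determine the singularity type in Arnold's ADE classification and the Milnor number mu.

The Hessian of f at 0 is [[2, 2], [2, 2]] with rank 1, so corank 1. A Groebner basis of the Jacobian ideal J(f) in C{p,q} is {q^7, p + q}; counting standard monomials gives mu = 7. Corank 1: A-series; mu = 7 gives A_7.

Type A_7, Milnor number mu = 7.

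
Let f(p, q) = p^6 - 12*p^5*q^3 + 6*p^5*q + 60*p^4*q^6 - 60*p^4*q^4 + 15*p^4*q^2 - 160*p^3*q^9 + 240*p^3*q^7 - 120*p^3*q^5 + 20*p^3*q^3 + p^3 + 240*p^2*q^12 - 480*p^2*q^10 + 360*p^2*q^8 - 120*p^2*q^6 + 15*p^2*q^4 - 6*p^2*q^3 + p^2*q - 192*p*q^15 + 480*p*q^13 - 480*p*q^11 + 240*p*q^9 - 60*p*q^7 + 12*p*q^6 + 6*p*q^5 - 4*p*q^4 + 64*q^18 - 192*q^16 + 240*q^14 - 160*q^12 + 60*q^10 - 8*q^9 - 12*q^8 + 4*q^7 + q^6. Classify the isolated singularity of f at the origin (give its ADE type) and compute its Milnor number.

Type D_{7}, Milnor number mu = 7.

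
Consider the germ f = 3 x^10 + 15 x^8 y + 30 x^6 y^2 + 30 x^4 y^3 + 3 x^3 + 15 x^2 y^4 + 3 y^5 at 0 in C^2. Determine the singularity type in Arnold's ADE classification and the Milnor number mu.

Type E_{8}, Milnor number mu = 8.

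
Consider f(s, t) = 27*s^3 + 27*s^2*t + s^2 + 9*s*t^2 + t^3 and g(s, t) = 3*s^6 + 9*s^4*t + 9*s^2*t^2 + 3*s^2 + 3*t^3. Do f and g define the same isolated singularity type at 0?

Yes.

The Hessian of f at 0 has rank 1. Corank 1: A-series; mu = 2 gives A_2. The Hessian of g at 0 has rank 1. Corank 1: A-series; mu = 2 gives A_2. Both have type A_2, hence right-equivalent.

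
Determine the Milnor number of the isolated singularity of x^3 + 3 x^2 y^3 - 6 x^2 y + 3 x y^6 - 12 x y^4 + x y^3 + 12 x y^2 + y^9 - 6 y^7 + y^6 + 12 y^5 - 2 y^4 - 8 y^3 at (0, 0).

The Hessian of f at 0 has rank 0. Corank 2; j^3 = (x - 2*y)^3 is a perfect cube, so E-series; the 4-jet and mu = 7 give E_7.

7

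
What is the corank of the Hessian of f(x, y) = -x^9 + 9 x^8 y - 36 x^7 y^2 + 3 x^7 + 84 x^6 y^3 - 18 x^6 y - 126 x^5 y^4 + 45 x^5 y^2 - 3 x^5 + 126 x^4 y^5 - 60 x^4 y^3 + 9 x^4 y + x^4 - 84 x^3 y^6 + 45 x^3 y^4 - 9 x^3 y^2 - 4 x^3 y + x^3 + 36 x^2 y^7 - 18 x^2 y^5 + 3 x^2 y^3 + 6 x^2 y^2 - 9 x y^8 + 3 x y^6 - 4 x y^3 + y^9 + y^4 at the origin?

2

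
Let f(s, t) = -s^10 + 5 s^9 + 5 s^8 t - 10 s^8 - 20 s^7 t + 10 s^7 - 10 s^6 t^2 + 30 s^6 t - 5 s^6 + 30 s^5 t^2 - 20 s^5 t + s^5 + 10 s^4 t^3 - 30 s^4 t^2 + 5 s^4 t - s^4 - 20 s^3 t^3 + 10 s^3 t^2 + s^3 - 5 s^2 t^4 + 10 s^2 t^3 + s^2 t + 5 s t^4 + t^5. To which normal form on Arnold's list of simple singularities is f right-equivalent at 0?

D6

The Hessian of f at 0 has rank 0. Corank 2; j^3 = s^2*(s + t) has shape L^2 M (L != M), so D-series; mu = 6 gives D_6.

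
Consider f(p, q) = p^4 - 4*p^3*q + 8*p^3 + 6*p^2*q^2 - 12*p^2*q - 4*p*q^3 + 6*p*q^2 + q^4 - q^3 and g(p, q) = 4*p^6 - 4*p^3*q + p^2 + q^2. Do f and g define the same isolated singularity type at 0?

No.

The Hessian of f at 0 is [[0, 0], [0, 0]] with rank 0, so corank 2. A Groebner basis of the Jacobian ideal J(f) in C{p,q} is {q^4, p*q^2 - 2*q^3/3, p^2 - p*q + q^2/4}; counting standard monomials gives mu = 6. Corank 2; j^3 = (2*p - q)^3 is a perfect cube, so E-series; the 4-jet and mu = 6 give E_6. The Hessian of g at 0 is [[2, 0], [0, 2]] with rank 2, so corank 0. A Groebner basis of the Jacobian ideal J(g) in C{p,q} is {p, q}; counting standard monomials gives mu = 1. Corank 0: nondegenerate Morse point, so A_1. f is E_6 but g is A_1, hence not right-equivalent.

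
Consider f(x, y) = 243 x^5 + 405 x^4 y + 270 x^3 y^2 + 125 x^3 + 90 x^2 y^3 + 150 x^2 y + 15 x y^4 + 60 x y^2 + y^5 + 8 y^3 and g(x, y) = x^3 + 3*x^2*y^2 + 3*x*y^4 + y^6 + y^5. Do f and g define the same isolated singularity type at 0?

Yes.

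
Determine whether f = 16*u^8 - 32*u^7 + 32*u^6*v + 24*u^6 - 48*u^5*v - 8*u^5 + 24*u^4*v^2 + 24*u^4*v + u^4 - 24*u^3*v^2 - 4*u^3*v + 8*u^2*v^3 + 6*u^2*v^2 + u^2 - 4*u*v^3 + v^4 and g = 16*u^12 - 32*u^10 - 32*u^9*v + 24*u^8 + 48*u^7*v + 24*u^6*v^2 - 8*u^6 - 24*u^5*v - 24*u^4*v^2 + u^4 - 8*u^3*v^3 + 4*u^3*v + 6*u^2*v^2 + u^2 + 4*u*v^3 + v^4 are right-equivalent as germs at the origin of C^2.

The Hessian of f at 0 has rank 1. Corank 1: A-series; mu = 3 gives A_3. The Hessian of g at 0 has rank 1. Corank 1: A-series; mu = 3 gives A_3. Both have type A_3, hence right-equivalent.

Yes.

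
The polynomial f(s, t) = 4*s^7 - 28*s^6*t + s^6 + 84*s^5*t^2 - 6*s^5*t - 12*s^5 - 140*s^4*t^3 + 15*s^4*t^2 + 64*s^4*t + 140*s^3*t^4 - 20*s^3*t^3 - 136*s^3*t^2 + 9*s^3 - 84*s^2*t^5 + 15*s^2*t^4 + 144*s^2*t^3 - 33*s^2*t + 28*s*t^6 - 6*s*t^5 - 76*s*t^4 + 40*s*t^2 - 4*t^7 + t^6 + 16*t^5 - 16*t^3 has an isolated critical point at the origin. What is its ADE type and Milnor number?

Type D7, Milnor number mu = 7.

The Hessian of f at 0 has rank 0. Corank 2; j^3 = (s - t)*(3*s - 4*t)^2 has shape L^2 M (L != M), so D-series; mu = 7 gives D_7.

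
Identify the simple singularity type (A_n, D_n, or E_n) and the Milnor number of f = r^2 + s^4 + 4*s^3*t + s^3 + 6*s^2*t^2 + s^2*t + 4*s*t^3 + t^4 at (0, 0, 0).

The Hessian of f at 0 is [[0, 0, 0], [0, 0, 0], [0, 0, 2]] with rank 1, so corank 2. A Groebner basis of the Jacobian ideal J(f) in C{s,t,r} is {s*t^2, -s*t/4 + t^3, s^2 + s*t, r}; counting standard monomials gives mu = 5. Corank 2; j^3 = s^2*(s + t) has shape L^2 M (L != M), so D-series; mu = 5 gives D_5.

Type D_{5}, Milnor number mu = 5.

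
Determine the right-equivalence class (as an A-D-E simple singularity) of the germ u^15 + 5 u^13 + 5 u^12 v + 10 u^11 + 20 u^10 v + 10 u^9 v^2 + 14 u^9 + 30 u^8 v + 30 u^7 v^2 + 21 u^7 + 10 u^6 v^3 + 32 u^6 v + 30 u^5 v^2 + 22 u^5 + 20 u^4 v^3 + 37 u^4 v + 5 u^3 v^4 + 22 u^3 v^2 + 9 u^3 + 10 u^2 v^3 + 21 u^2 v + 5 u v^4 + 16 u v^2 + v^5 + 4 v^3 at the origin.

D6

The Hessian of f at 0 is [[0, 0], [0, 0]] with rank 0, so corank 2. A Groebner basis of the Jacobian ideal J(f) in C{u,v} is {-243*u*v/53 + v^4 - 162*v^2/53, u*v^2 + 2*v^3/3, u^2 + 217*u*v/159 + 74*v^2/159}; counting standard monomials gives mu = 6. Corank 2; j^3 = (u + v)*(3*u + 2*v)^2 has shape L^2 M (L != M), so D-series; mu = 6 gives D_6.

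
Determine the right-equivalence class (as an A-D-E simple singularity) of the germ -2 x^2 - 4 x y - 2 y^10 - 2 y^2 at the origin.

The Hessian of f at 0 has rank 1. Corank 1: A-series; mu = 9 gives A_9.

A9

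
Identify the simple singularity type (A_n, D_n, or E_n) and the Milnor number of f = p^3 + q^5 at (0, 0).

Type E_{8}, Milnor number mu = 8.

The Hessian of f at 0 has rank 0. Corank 2; j^3 = p^3 is a perfect cube, so E-series; the 5-jet and mu = 8 give E_8.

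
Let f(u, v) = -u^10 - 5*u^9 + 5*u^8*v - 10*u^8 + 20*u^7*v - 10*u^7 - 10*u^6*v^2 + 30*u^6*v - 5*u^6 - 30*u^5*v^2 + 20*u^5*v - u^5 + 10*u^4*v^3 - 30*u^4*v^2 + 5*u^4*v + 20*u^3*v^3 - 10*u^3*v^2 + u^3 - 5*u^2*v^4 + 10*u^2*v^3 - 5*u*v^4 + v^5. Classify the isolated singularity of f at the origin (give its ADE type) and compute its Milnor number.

The Hessian of f at 0 has rank 0. Corank 2; j^3 = u^3 is a perfect cube, so E-series; the 5-jet and mu = 8 give E_8.

Type E_{8}, Milnor number mu = 8.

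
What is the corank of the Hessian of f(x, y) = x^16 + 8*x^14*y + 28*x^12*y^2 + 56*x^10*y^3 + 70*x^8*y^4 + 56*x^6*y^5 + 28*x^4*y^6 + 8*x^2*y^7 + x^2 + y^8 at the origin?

1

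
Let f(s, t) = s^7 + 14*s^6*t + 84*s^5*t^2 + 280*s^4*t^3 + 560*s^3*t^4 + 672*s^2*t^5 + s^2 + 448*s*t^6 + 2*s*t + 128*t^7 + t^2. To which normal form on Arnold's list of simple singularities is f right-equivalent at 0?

A_6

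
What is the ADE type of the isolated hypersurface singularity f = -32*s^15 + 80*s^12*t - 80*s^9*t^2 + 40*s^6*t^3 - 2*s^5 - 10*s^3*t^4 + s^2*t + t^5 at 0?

The Hessian of f at 0 has rank 0. Corank 2; j^3 = s^2*t has shape L^2 M (L != M), so D-series; mu = 6 gives D_6.

D6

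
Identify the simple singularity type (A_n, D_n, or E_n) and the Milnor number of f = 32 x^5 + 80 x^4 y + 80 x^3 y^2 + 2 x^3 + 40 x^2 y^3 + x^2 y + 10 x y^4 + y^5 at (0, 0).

The Hessian of f at 0 has rank 0. Corank 2; j^3 = x^2*(2*x + y) has shape L^2 M (L != M), so D-series; mu = 6 gives D_6.

Type D_6, Milnor number mu = 6.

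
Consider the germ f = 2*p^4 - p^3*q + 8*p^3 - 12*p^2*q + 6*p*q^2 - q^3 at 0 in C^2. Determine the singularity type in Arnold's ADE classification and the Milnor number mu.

Type E_7, Milnor number mu = 7.

The Hessian of f at 0 has rank 0. Corank 2; j^3 = (2*p - q)^3 is a perfect cube, so E-series; the 4-jet and mu = 7 give E_7.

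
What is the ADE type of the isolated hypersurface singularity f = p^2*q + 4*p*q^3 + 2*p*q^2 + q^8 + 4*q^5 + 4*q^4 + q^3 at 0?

The Hessian of f at 0 is [[0, 0], [0, 0]] with rank 0, so corank 2. A Groebner basis of the Jacobian ideal J(f) in C{p,q} is {p^4 + 3*p^3 + 7*p^2*q + 4*p^2 + 27*p*q^2/2 + 13*p*q/4 - 3*q^2/4, p^3*q - 3*p^3/2 - 3*p^2*q - p^2 - 4*p*q^2 - 3*p*q/4 + q^2/4, p^3/2 + p^2*q^2 + p^2*q/2, p*q/2 + q^3 + q^2/2}; counting standard monomials gives mu = 9. Corank 2; j^3 = q*(p + q)^2 has shape L^2 M (L != M), so D-series; mu = 9 gives D_9.

D_{9}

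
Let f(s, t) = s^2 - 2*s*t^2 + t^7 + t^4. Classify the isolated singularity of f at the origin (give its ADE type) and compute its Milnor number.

The Hessian of f at 0 has rank 1. Corank 1: A-series; mu = 6 gives A_6.

Type A_{6}, Milnor number mu = 6.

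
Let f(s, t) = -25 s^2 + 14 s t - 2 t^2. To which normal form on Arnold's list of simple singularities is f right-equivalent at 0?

A_{1}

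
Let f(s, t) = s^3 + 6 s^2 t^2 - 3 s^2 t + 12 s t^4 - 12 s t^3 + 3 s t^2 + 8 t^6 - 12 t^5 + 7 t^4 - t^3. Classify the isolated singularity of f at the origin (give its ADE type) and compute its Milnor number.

Type E_{6}, Milnor number mu = 6.

The Hessian of f at 0 is [[0, 0], [0, 0]] with rank 0, so corank 2. A Groebner basis of the Jacobian ideal J(f) in C{s,t} is {s^3 + 3*s^2/4 - 3*s*t/2 + 3*t^2/4, s^2*t + s^2/2 - s*t + t^2/2, s^2/4 + s*t^2 - s*t/2 + t^2/4, t^3}; counting standard monomials gives mu = 6. Corank 2; j^3 = (s - t)^3 is a perfect cube, so E-series; the 4-jet and mu = 6 give E_6.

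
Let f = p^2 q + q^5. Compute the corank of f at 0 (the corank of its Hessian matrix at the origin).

2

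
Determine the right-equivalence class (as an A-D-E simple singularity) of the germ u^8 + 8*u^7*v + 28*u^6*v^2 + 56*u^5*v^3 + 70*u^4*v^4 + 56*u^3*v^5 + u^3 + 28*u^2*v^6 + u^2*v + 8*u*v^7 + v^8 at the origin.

D_{9}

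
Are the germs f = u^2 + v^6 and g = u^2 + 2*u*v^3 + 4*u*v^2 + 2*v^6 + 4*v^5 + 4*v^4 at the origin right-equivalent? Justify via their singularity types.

Yes.

The Hessian of f at 0 has rank 1. Corank 1: A-series; mu = 5 gives A_5. The Hessian of g at 0 has rank 1. Corank 1: A-series; mu = 5 gives A_5. Both have type A_5, hence right-equivalent.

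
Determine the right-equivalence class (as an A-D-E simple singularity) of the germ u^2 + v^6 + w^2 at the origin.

A_{5}

The Hessian of f at 0 has rank 2. Corank 1: A-series; mu = 5 gives A_5.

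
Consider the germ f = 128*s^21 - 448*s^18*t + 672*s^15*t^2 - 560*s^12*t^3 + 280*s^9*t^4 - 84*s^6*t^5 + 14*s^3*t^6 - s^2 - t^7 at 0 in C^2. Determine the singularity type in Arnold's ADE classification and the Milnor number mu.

Type A_6, Milnor number mu = 6.

The Hessian of f at 0 has rank 1. Corank 1: A-series; mu = 6 gives A_6.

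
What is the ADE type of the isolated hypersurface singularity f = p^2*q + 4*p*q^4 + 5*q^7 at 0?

D_8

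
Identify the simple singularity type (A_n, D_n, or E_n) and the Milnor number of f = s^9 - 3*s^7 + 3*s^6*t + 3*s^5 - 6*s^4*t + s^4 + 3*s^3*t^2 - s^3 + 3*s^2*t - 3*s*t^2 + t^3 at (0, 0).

Type E_6, Milnor number mu = 6.

The Hessian of f at 0 has rank 0. Corank 2; j^3 = -(s - t)^3 is a perfect cube, so E-series; the 4-jet and mu = 6 give E_6.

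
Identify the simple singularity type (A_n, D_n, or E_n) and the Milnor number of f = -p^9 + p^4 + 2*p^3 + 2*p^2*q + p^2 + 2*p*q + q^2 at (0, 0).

Type A8, Milnor number mu = 8.

The Hessian of f at 0 is [[2, 2], [2, 2]] with rank 1, so corank 1. A Groebner basis of the Jacobian ideal J(f) in C{p,q} is {21*p*q^2 - 18*p*q + 7*p/2 + q^5 + 5*q^4/2 + 10*q^3 - 29*q^2/2 + 7*q/2, p*q^3 - 5*p*q^2/2 + 3*p*q/2 - p/4 + q^4/4 - 3*q^3/2 + 5*q^2/4 - q/4, p^2 + p + q}; counting standard monomials gives mu = 8. Corank 1: A-series; mu = 8 gives A_8.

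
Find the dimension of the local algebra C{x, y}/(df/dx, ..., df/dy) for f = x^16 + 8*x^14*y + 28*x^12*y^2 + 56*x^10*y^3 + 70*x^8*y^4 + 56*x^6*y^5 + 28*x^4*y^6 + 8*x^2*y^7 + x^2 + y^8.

7

The Hessian of f at 0 has rank 1. Corank 1: A-series; mu = 7 gives A_7.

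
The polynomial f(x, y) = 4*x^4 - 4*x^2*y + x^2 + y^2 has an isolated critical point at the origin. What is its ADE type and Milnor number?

Type A1, Milnor number mu = 1.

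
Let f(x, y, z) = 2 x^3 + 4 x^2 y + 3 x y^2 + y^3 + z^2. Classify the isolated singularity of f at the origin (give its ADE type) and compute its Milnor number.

Type D_{4}, Milnor number mu = 4.

The Hessian of f at 0 is [[0, 0, 0], [0, 0, 0], [0, 0, 2]] with rank 1, so corank 2. A Groebner basis of the Jacobian ideal J(f) in C{x,y,z} is {y^3, x^2 - 3*y^2/2, x*y + 3*y^2/2, z}; counting standard monomials gives mu = 4. Corank 2; j^3 = (x + y)*(2*x^2 + 2*x*y + y^2) splits into three distinct lines over C (the quadratic factor has nonzero discriminant), so D_4.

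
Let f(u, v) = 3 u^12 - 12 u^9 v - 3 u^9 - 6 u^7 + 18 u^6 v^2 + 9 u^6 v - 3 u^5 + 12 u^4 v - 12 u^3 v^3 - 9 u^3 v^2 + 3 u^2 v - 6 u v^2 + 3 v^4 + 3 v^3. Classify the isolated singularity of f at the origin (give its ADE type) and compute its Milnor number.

Type D_5, Milnor number mu = 5.

The Hessian of f at 0 has rank 0. Corank 2; j^3 = 3*v*(u - v)^2 has shape L^2 M (L != M), so D-series; mu = 5 gives D_5.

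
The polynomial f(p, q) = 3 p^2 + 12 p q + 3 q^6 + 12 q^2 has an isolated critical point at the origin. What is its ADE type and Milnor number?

Type A_{5}, Milnor number mu = 5.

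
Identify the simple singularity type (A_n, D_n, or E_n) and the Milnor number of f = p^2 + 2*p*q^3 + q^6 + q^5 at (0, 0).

Type A_4, Milnor number mu = 4.

The Hessian of f at 0 has rank 1. Corank 1: A-series; mu = 4 gives A_4.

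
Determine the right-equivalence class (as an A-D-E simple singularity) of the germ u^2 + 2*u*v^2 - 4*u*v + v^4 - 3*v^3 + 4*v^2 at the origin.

A_{2}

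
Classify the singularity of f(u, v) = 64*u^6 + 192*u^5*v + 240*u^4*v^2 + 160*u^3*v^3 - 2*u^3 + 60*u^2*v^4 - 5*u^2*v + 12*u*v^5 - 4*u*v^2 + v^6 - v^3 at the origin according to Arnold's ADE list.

D_7

The Hessian of f at 0 has rank 0. Corank 2; j^3 = -(u + v)^2*(2*u + v) has shape L^2 M (L != M), so D-series; mu = 7 gives D_7.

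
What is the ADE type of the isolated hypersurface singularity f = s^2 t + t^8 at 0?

The Hessian of f at 0 has rank 0. Corank 2; j^3 = s^2*t has shape L^2 M (L != M), so D-series; mu = 9 gives D_9.

D9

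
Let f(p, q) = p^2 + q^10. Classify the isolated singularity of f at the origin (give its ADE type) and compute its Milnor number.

Type A9, Milnor number mu = 9.

The Hessian of f at 0 has rank 1. Corank 1: A-series; mu = 9 gives A_9.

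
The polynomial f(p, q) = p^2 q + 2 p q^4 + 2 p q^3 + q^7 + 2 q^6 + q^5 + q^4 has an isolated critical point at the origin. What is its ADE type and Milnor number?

The Hessian of f at 0 has rank 0. Corank 2; j^3 = p^2*q has shape L^2 M (L != M), so D-series; mu = 5 gives D_5.

Type D5, Milnor number mu = 5.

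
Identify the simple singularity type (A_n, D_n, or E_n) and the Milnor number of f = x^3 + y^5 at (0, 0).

Type E_{8}, Milnor number mu = 8.

The Hessian of f at 0 has rank 0. Corank 2; j^3 = x^3 is a perfect cube, so E-series; the 5-jet and mu = 8 give E_8.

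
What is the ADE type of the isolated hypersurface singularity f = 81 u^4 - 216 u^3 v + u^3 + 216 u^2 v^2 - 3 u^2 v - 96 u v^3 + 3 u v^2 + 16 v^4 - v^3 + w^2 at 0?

The Hessian of f at 0 is [[0, 0, 0], [0, 0, 0], [0, 0, 2]] with rank 1, so corank 2. A Groebner basis of the Jacobian ideal J(f) in C{u,v,w} is {v^4, u*v^2 - 8*v^3/9, u^2 - 2*u*v + v^2, w}; counting standard monomials gives mu = 6. Corank 2; j^3 = (u - v)^3 is a perfect cube, so E-series; the 4-jet and mu = 6 give E_6.

E_{6}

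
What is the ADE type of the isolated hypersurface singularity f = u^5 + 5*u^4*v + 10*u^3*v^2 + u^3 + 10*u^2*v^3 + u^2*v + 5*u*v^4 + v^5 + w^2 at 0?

D_6

The Hessian of f at 0 is [[0, 0, 0], [0, 0, 0], [0, 0, 2]] with rank 1, so corank 2. A Groebner basis of the Jacobian ideal J(f) in C{u,v,w} is {-u*v/5 + v^4, u*v^2, u^2 + u*v, w}; counting standard monomials gives mu = 6. Corank 2; j^3 = u^2*(u + v) has shape L^2 M (L != M), so D-series; mu = 6 gives D_6.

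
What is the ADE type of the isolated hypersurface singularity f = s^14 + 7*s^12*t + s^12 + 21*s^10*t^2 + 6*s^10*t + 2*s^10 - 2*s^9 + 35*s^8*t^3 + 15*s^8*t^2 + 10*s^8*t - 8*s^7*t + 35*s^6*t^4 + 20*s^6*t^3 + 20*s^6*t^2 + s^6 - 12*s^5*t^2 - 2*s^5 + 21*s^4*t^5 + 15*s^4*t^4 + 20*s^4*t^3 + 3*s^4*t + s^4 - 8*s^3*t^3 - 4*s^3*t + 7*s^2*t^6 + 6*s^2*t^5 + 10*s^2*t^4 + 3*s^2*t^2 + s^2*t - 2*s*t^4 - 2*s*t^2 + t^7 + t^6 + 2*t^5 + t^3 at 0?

D_{7}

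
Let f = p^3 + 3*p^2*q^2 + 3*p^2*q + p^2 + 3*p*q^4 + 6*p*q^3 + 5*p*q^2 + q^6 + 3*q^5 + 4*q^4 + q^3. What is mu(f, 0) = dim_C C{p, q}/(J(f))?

The Hessian of f at 0 has rank 1. Corank 1: A-series; mu = 2 gives A_2.

2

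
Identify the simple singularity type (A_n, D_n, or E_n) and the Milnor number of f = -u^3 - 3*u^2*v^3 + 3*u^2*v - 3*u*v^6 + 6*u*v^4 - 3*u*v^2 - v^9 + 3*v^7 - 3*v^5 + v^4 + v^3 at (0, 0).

Type E_6, Milnor number mu = 6.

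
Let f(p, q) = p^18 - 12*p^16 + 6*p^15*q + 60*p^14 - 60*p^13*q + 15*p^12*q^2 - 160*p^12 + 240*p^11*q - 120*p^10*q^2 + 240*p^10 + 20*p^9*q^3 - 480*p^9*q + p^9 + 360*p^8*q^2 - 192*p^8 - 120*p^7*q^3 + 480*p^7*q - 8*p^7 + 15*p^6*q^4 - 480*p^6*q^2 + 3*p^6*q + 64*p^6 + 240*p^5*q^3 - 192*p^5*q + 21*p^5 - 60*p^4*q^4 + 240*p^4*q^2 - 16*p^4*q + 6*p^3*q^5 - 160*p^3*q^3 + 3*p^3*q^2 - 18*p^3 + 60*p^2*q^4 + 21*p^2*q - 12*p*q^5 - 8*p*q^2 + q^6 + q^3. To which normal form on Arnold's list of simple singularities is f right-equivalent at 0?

D_{7}

The Hessian of f at 0 has rank 0. Corank 2; j^3 = -(2*p - q)*(3*p - q)^2 has shape L^2 M (L != M), so D-series; mu = 7 gives D_7.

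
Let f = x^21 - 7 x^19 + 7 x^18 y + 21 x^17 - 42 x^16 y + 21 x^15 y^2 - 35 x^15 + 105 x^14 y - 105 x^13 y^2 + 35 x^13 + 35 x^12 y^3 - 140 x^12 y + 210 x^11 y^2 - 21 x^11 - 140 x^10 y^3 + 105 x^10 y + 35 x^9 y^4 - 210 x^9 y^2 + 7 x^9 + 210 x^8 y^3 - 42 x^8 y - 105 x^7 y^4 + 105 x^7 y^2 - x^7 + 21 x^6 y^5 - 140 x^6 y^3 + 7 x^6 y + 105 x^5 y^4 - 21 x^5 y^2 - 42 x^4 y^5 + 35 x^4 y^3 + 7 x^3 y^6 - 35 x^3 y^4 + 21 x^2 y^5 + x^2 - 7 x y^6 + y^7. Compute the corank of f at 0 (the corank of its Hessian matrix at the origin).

The Hessian at 0 is [[2, 0], [0, 0]] of rank 1; hence corank 1.

1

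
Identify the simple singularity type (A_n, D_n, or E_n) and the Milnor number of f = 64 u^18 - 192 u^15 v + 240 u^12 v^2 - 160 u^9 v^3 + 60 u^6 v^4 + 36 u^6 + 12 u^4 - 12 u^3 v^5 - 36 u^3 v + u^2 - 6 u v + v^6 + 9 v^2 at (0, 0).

Type A_5, Milnor number mu = 5.

The Hessian of f at 0 is [[2, -6], [-6, 18]] with rank 1, so corank 1. A Groebner basis of the Jacobian ideal J(f) in C{u,v} is {u*v^2 + u/54 - v/18, u/162 + v^3 - v/54, u^2 - 6*u*v + 9*v^2}; counting standard monomials gives mu = 5. Corank 1: A-series; mu = 5 gives A_5.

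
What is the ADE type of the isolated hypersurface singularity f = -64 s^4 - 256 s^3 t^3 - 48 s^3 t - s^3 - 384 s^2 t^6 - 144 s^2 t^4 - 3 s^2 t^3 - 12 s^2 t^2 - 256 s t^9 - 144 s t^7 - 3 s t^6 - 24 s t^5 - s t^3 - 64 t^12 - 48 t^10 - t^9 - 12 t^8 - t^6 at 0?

The Hessian of f at 0 has rank 0. Corank 2; j^3 = -s^3 is a perfect cube, so E-series; the 4-jet and mu = 7 give E_7.

E_7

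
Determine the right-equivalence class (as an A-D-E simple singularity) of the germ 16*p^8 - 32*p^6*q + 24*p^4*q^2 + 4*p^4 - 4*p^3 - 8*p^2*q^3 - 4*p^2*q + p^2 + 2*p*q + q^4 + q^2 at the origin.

A3

The Hessian of f at 0 has rank 1. Corank 1: A-series; mu = 3 gives A_3.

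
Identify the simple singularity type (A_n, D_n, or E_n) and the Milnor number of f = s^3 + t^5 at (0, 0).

Type E_8, Milnor number mu = 8.

The Hessian of f at 0 has rank 0. Corank 2; j^3 = s^3 is a perfect cube, so E-series; the 5-jet and mu = 8 give E_8.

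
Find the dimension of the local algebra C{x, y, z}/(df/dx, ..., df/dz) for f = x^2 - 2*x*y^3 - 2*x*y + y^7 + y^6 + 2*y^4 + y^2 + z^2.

The Hessian of f at 0 has rank 2. Corank 1: A-series; mu = 6 gives A_6.

6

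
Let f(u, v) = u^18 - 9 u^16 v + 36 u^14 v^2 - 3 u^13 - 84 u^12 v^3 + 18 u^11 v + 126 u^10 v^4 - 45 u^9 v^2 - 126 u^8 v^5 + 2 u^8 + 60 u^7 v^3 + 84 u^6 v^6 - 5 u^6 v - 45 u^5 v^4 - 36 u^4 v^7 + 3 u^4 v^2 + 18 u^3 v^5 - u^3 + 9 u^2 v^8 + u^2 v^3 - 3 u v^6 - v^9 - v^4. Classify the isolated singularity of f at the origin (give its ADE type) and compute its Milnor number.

Type E_6, Milnor number mu = 6.

The Hessian of f at 0 has rank 0. Corank 2; j^3 = -u^3 is a perfect cube, so E-series; the 4-jet and mu = 6 give E_6.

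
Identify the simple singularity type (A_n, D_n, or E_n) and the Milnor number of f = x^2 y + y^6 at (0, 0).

The Hessian of f at 0 is [[0, 0], [0, 0]] with rank 0, so corank 2. A Groebner basis of the Jacobian ideal J(f) in C{x,y} is {x^2/6 + y^5, x^3, x*y}; counting standard monomials gives mu = 7. Corank 2; j^3 = x^2*y has shape L^2 M (L != M), so D-series; mu = 7 gives D_7.

Type D_{7}, Milnor number mu = 7.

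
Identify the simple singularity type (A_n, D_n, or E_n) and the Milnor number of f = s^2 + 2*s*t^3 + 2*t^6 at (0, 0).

Type A5, Milnor number mu = 5.

The Hessian of f at 0 is [[2, 0], [0, 0]] with rank 1, so corank 1. A Groebner basis of the Jacobian ideal J(f) in C{s,t} is {s*t^2, s + t^3, s^2}; counting standard monomials gives mu = 5. Corank 1: A-series; mu = 5 gives A_5.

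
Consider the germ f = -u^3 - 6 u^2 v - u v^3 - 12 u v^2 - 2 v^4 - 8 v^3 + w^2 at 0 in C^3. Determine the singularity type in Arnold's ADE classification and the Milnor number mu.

The Hessian of f at 0 is [[0, 0, 0], [0, 0, 0], [0, 0, 2]] with rank 1, so corank 2. A Groebner basis of the Jacobian ideal J(f) in C{u,v,w} is {u^3 + 6*u^2*v + 48*u^2 + 192*u*v + 192*v^2, -6*u^2 + u*v^2 - 24*u*v - 24*v^2, 3*u^2 + 12*u*v + v^3 + 12*v^2, w}; counting standard monomials gives mu = 7. Corank 2; j^3 = -(u + 2*v)^3 is a perfect cube, so E-series; the 4-jet and mu = 7 give E_7.

Type E_7, Milnor number mu = 7.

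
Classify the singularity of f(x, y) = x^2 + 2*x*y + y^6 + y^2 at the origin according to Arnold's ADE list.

The Hessian of f at 0 has rank 1. Corank 1: A-series; mu = 5 gives A_5.

A_5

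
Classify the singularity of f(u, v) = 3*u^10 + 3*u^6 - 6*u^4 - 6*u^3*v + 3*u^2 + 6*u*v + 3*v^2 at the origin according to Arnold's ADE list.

A_{9}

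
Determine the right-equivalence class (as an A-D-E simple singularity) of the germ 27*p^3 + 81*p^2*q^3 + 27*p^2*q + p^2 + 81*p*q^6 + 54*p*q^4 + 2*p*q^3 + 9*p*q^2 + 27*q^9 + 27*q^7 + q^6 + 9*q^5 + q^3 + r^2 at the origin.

A2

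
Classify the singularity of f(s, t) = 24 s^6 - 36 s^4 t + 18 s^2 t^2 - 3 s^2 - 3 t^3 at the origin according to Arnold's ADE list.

The Hessian of f at 0 has rank 1. Corank 1: A-series; mu = 2 gives A_2.

A_{2}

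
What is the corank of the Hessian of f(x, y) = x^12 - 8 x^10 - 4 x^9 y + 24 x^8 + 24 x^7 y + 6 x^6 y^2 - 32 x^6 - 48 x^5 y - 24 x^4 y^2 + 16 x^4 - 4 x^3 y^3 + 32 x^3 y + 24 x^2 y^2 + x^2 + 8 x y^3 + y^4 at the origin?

Hessian at 0 has rank 1.

1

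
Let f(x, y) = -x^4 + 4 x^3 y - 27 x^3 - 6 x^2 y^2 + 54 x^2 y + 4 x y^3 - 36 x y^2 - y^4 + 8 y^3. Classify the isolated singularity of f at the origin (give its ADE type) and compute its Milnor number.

Type E_6, Milnor number mu = 6.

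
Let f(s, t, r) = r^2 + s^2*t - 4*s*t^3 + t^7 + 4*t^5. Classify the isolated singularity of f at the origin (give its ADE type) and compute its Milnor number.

Type D_8, Milnor number mu = 8.

The Hessian of f at 0 has rank 1. Corank 2; j^3 = s^2*t has shape L^2 M (L != M), so D-series; mu = 8 gives D_8.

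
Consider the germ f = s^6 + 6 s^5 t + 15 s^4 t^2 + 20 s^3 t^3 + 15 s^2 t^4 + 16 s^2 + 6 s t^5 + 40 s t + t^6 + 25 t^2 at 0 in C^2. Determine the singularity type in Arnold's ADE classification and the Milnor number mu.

Type A_{5}, Milnor number mu = 5.

The Hessian of f at 0 is [[32, 40], [40, 50]] with rank 1, so corank 1. A Groebner basis of the Jacobian ideal J(f) in C{s,t} is {t^5, s + 5*t/4}; counting standard monomials gives mu = 5. Corank 1: A-series; mu = 5 gives A_5.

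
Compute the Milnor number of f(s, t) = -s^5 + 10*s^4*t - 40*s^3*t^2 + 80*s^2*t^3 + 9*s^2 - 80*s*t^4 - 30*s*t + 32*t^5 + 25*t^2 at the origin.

4

The Hessian of f at 0 has rank 1. Corank 1: A-series; mu = 4 gives A_4.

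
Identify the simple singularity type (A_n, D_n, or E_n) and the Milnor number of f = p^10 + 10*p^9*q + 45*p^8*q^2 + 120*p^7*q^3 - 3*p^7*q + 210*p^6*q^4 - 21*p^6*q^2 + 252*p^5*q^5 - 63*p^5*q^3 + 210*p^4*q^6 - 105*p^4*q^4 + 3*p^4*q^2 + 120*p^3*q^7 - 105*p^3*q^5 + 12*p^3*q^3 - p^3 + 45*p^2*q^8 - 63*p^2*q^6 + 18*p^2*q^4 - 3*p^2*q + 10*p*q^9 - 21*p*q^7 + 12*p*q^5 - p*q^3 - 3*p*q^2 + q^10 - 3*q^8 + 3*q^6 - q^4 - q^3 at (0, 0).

Type E_{7}, Milnor number mu = 7.

The Hessian of f at 0 has rank 0. Corank 2; j^3 = -(p + q)^3 is a perfect cube, so E-series; the 4-jet and mu = 7 give E_7.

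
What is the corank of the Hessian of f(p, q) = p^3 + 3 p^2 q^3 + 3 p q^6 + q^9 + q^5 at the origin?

The Hessian at 0 is [[0, 0], [0, 0]] of rank 0; hence corank 2.

2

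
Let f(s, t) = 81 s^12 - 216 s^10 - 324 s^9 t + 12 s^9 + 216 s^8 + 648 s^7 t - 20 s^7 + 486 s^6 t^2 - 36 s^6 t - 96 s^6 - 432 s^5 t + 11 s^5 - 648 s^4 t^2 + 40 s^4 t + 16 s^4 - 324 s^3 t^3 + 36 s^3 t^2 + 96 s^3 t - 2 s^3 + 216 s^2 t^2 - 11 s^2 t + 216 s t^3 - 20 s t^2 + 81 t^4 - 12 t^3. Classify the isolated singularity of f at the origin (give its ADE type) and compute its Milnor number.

Type D_5, Milnor number mu = 5.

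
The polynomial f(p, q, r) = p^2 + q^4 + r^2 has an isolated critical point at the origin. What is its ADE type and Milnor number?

Type A_3, Milnor number mu = 3.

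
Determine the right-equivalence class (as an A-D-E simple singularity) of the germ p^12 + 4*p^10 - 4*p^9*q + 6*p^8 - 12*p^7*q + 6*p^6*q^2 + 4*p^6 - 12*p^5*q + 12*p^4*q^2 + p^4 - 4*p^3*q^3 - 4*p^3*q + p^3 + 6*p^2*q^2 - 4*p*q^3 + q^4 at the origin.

The Hessian of f at 0 has rank 0. Corank 2; j^3 = p^3 is a perfect cube, so E-series; the 4-jet and mu = 6 give E_6.

E_6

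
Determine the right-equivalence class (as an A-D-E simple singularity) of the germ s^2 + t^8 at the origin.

A_7

The Hessian of f at 0 is [[2, 0], [0, 0]] with rank 1, so corank 1. A Groebner basis of the Jacobian ideal J(f) in C{s,t} is {t^7, s}; counting standard monomials gives mu = 7. Corank 1: A-series; mu = 7 gives A_7.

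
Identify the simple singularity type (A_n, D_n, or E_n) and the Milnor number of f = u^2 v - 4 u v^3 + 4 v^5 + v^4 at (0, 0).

Type D_5, Milnor number mu = 5.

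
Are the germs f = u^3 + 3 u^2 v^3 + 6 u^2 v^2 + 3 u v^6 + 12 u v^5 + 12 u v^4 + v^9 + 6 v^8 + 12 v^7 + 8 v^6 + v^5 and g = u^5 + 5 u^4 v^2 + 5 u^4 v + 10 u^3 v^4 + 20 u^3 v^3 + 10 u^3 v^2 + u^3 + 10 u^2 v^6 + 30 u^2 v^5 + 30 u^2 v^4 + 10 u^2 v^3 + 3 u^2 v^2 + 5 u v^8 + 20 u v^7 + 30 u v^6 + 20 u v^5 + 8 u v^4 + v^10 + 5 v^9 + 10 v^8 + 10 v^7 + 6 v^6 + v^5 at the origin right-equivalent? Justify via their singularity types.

The Hessian of f at 0 has rank 0. Corank 2; j^3 = u^3 is a perfect cube, so E-series; the 5-jet and mu = 8 give E_8. The Hessian of g at 0 has rank 0. Corank 2; j^3 = u^3 is a perfect cube, so E-series; the 5-jet and mu = 8 give E_8. Both have type E_8, hence right-equivalent.

Yes.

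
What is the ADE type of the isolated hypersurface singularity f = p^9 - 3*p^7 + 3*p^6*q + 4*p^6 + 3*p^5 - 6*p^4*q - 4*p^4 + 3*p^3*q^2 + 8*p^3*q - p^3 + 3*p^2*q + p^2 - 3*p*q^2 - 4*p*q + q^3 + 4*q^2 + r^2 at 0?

A_2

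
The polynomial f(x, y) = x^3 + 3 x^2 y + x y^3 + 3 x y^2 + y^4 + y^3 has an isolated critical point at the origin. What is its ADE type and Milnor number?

Type E_7, Milnor number mu = 7.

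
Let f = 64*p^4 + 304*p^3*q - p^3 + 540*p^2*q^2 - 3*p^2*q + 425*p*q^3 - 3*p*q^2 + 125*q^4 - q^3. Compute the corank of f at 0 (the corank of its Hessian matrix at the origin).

Hessian at 0 has rank 0.

2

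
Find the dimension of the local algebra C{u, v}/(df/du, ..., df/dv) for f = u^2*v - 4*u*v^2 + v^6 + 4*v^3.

7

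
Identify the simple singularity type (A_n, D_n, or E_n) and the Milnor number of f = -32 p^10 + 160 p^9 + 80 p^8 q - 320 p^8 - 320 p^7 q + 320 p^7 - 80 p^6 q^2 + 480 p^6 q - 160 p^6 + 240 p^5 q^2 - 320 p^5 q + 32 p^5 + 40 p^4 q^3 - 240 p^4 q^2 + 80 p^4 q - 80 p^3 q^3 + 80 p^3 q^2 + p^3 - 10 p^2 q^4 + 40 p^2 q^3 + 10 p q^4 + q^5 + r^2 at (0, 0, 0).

The Hessian of f at 0 has rank 1. Corank 2; j^3 = p^3 is a perfect cube, so E-series; the 5-jet and mu = 8 give E_8.

Type E_{8}, Milnor number mu = 8.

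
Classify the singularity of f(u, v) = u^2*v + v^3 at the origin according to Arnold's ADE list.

D4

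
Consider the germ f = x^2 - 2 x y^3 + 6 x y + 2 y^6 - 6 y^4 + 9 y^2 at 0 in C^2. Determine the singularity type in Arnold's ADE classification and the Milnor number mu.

Type A_{5}, Milnor number mu = 5.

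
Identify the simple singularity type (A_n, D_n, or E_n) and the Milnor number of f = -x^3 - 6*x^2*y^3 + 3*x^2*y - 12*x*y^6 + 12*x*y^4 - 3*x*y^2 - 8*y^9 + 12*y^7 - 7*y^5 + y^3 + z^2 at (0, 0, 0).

Type E_{8}, Milnor number mu = 8.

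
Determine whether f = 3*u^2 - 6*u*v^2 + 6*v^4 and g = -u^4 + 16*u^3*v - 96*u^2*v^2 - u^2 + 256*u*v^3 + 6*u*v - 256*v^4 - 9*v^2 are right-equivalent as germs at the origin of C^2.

Yes.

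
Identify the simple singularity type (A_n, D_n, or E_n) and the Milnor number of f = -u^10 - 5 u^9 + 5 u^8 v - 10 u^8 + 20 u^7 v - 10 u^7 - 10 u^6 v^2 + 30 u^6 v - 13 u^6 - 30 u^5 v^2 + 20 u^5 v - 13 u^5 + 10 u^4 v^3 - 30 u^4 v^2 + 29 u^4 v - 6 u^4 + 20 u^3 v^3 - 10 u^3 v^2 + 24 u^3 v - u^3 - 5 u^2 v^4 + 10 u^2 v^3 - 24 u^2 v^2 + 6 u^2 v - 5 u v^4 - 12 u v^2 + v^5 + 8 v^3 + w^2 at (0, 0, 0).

The Hessian of f at 0 has rank 1. Corank 2; j^3 = -(u - 2*v)^3 is a perfect cube, so E-series; the 5-jet and mu = 8 give E_8.

Type E_{8}, Milnor number mu = 8.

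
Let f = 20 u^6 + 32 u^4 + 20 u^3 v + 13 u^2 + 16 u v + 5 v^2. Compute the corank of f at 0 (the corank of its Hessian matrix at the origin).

0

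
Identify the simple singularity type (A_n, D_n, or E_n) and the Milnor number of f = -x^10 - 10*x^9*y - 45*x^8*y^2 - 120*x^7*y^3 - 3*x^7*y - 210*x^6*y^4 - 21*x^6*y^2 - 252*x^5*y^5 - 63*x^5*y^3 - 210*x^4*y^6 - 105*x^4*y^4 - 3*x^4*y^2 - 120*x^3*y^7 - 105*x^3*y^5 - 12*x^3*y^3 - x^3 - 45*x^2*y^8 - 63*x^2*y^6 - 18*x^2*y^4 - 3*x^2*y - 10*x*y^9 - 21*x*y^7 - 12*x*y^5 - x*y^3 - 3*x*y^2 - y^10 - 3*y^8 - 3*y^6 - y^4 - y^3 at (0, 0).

Type E_{7}, Milnor number mu = 7.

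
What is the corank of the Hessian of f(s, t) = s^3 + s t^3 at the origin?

2

Hessian at 0 has rank 0.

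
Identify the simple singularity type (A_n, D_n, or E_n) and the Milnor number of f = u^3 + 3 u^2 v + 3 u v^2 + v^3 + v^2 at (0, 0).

The Hessian of f at 0 has rank 1. Corank 1: A-series; mu = 2 gives A_2.

Type A_2, Milnor number mu = 2.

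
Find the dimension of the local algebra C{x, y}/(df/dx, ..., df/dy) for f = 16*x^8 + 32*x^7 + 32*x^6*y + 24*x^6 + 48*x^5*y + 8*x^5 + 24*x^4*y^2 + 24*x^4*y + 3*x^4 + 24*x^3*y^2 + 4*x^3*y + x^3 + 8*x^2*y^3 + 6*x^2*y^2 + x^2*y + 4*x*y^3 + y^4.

The Hessian of f at 0 has rank 0. Corank 2; j^3 = x^2*(x + y) has shape L^2 M (L != M), so D-series; mu = 5 gives D_5.

5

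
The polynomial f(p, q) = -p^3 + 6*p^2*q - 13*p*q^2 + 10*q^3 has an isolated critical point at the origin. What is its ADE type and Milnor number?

The Hessian of f at 0 has rank 0. Corank 2; j^3 = -(p - 2*q)*(p^2 - 4*p*q + 5*q^2) splits into three distinct lines over C (the quadratic factor has nonzero discriminant), so D_4.

Type D_4, Milnor number mu = 4.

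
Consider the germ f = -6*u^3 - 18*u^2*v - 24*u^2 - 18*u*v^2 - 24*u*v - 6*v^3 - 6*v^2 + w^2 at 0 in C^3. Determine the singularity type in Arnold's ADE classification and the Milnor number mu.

Type A_{2}, Milnor number mu = 2.

The Hessian of f at 0 has rank 2. Corank 1: A-series; mu = 2 gives A_2.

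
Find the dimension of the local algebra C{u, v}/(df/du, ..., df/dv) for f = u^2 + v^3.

The Hessian of f at 0 has rank 1. Corank 1: A-series; mu = 2 gives A_2.

2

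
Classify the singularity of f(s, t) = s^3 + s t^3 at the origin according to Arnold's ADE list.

E_{7}

The Hessian of f at 0 has rank 0. Corank 2; j^3 = s^3 is a perfect cube, so E-series; the 4-jet and mu = 7 give E_7.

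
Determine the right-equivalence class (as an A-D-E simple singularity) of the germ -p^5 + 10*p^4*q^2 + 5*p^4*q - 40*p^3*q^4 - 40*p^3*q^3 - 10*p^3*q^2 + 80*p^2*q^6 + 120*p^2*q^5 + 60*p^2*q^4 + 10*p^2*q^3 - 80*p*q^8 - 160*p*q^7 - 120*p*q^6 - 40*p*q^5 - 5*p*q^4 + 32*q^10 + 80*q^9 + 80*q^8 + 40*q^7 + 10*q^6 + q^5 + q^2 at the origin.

A_4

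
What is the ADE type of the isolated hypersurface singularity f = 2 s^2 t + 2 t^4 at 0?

D5

The Hessian of f at 0 has rank 0. Corank 2; j^3 = 2*s^2*t has shape L^2 M (L != M), so D-series; mu = 5 gives D_5.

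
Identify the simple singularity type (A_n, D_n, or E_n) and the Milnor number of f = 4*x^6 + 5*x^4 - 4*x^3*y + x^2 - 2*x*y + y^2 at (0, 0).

The Hessian of f at 0 is [[2, -2], [-2, 2]] with rank 1, so corank 1. A Groebner basis of the Jacobian ideal J(f) in C{x,y} is {y^3, x - y}; counting standard monomials gives mu = 3. Corank 1: A-series; mu = 3 gives A_3.

Type A_{3}, Milnor number mu = 3.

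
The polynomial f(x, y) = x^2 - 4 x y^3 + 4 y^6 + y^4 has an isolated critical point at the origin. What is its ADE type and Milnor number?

Type A_{3}, Milnor number mu = 3.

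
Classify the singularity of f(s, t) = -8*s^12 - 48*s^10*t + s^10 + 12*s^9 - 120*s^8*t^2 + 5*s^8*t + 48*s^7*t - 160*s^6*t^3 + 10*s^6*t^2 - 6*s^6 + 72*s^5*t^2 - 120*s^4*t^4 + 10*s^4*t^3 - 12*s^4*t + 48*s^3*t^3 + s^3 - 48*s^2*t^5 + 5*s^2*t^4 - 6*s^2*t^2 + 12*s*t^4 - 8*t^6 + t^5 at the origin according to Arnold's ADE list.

E_{8}

The Hessian of f at 0 is [[0, 0], [0, 0]] with rank 0, so corank 2. A Groebner basis of the Jacobian ideal J(f) in C{s,t} is {t^4, s^3, -s^2/4 + s*t^2}; counting standard monomials gives mu = 8. Corank 2; j^3 = s^3 is a perfect cube, so E-series; the 5-jet and mu = 8 give E_8.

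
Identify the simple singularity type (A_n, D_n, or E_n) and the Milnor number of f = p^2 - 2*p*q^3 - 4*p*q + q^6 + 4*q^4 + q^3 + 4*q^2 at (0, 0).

The Hessian of f at 0 has rank 1. Corank 1: A-series; mu = 2 gives A_2.

Type A_{2}, Milnor number mu = 2.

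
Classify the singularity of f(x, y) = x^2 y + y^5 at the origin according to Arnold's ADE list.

D_{6}

The Hessian of f at 0 is [[0, 0], [0, 0]] with rank 0, so corank 2. A Groebner basis of the Jacobian ideal J(f) in C{x,y} is {x^2/5 + y^4, x^3, x*y}; counting standard monomials gives mu = 6. Corank 2; j^3 = x^2*y has shape L^2 M (L != M), so D-series; mu = 6 gives D_6.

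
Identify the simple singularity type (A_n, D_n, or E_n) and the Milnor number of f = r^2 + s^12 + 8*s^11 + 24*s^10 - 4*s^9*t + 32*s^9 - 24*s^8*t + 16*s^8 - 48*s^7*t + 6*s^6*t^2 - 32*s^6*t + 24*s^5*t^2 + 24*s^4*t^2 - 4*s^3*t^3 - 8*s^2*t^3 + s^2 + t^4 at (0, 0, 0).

The Hessian of f at 0 is [[2, 0, 0], [0, 0, 0], [0, 0, 2]] with rank 2, so corank 1. A Groebner basis of the Jacobian ideal J(f) in C{s,t,r} is {t^3, s, r}; counting standard monomials gives mu = 3. Corank 1: A-series; mu = 3 gives A_3.

Type A_{3}, Milnor number mu = 3.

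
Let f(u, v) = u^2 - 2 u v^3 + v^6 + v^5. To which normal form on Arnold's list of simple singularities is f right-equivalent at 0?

A4

The Hessian of f at 0 is [[2, 0], [0, 0]] with rank 1, so corank 1. A Groebner basis of the Jacobian ideal J(f) in C{u,v} is {-u + v^3, u^2, u*v}; counting standard monomials gives mu = 4. Corank 1: A-series; mu = 4 gives A_4.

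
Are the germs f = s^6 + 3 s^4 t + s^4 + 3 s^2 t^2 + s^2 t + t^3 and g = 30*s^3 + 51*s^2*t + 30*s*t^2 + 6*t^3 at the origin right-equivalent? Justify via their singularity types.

The Hessian of f at 0 has rank 0. Corank 2; j^3 = t*(s^2 + t^2) splits into three distinct lines over C (the quadratic factor has nonzero discriminant), so D_4. The Hessian of g at 0 has rank 0. Corank 2; j^3 = 3*(2*s + t)*(5*s^2 + 6*s*t + 2*t^2) splits into three distinct lines over C (the quadratic factor has nonzero discriminant), so D_4. Both have type D_4, hence right-equivalent.

Yes.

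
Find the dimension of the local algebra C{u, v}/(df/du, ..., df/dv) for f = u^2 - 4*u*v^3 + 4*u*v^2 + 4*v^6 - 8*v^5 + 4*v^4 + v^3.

The Hessian of f at 0 has rank 1. Corank 1: A-series; mu = 2 gives A_2.

2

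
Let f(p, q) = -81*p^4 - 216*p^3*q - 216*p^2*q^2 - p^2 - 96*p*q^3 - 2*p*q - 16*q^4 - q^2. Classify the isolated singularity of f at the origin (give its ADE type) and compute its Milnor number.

The Hessian of f at 0 has rank 1. Corank 1: A-series; mu = 3 gives A_3.

Type A_{3}, Milnor number mu = 3.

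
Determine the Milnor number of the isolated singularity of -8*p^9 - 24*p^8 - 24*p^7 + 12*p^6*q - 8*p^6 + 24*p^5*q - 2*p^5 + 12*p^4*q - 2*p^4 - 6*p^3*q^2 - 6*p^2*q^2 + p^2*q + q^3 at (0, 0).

4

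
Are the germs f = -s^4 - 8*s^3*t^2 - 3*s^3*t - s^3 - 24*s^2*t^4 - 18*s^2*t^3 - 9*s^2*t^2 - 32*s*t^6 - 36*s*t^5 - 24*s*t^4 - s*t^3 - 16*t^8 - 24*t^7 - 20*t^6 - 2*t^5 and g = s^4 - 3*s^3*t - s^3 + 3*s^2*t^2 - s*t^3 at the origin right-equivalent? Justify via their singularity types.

Yes.

The Hessian of f at 0 is [[0, 0], [0, 0]] with rank 0, so corank 2. A Groebner basis of the Jacobian ideal J(f) in C{s,t} is {-s^2 + t^4 - t^3/3, s^3, s^2*t + s^2/3 + t^3/9, 4*s^2/3 + s*t^2 + 4*t^3/9}; counting standard monomials gives mu = 7. Corank 2; j^3 = -s^3 is a perfect cube, so E-series; the 4-jet and mu = 7 give E_7. The Hessian of g at 0 is [[0, 0], [0, 0]] with rank 0, so corank 2. A Groebner basis of the Jacobian ideal J(g) in C{s,t} is {3*s^2 + t^4 + t^3, s^3, s^2*t - s^2 - t^3/3, -2*s^2 + s*t^2 - 2*t^3/3}; counting standard monomials gives mu = 7. Corank 2; j^3 = -s^3 is a perfect cube, so E-series; the 4-jet and mu = 7 give E_7. Both have type E_7, hence right-equivalent.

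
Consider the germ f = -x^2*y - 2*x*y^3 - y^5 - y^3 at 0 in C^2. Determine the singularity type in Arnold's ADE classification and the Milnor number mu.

Type D4, Milnor number mu = 4.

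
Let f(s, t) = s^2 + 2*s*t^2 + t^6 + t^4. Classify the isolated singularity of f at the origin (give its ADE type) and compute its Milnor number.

The Hessian of f at 0 is [[2, 0], [0, 0]] with rank 1, so corank 1. A Groebner basis of the Jacobian ideal J(f) in C{s,t} is {s^3, s^2*t, s + t^2}; counting standard monomials gives mu = 5. Corank 1: A-series; mu = 5 gives A_5.

Type A5, Milnor number mu = 5.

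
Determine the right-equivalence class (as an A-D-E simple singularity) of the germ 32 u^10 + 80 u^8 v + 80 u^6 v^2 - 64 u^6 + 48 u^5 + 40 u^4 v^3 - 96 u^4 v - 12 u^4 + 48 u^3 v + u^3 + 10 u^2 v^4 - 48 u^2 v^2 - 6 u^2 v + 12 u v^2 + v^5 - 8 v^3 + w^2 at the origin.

E_{8}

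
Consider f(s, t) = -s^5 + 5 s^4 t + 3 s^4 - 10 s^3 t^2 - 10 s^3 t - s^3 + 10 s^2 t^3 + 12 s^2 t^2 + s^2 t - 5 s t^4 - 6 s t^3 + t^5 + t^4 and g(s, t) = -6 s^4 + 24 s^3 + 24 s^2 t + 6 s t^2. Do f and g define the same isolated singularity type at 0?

Yes.

The Hessian of f at 0 has rank 0. Corank 2; j^3 = -s^2*(s - t) has shape L^2 M (L != M), so D-series; mu = 5 gives D_5. The Hessian of g at 0 has rank 0. Corank 2; j^3 = 6*s*(2*s + t)^2 has shape L^2 M (L != M), so D-series; mu = 5 gives D_5. Both have type D_5, hence right-equivalent.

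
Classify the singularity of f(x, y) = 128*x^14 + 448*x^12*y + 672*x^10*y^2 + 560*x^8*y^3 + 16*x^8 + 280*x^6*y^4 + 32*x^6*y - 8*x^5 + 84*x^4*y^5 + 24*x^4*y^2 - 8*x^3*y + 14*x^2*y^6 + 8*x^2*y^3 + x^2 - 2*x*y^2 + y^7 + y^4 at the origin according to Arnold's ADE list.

The Hessian of f at 0 has rank 1. Corank 1: A-series; mu = 6 gives A_6.

A6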